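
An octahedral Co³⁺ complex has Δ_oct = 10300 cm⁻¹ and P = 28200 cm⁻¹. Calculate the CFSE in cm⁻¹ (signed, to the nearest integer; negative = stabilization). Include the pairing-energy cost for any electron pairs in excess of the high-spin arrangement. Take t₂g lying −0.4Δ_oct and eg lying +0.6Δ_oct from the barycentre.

Co³⁺: group 9, so d-count = 9 − 3 = 6.
With Δ_oct < P the complex is high-spin.
That gives t₂g⁴ eg².
Orbital CFSE = -0.4Δ_oct = -0.4 × 10300 = -4120 cm⁻¹.
High-spin has no excess pairs, so no pairing correction applies.

-4120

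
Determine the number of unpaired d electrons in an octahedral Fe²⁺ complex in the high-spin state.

4

Fe sits in group 8; removing 2 electrons leaves Fe²⁺ with 8 − 2 = 6 d electrons.
Configuration: t2g^4 e_g^2, giving 4 unpaired electrons.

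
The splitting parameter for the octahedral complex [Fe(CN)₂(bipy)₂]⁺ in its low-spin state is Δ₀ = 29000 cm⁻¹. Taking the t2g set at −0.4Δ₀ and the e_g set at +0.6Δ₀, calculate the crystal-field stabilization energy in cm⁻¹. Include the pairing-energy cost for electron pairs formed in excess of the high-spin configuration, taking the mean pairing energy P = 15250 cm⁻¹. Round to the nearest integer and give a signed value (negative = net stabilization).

-27500

Ligand charges: 2×(-1) from CN⁻ and 2×(+0) from bipy sum to -2; with overall charge +1, Fe is +3.
Fe³⁺: group 8, so d-count = 8 − 3 = 5.
Electron filling gives t2g^5 e_g^0.
Orbital CFSE = 5(-0.4) + 0(0.6) = -2.0Δ₀ = -2.0 × 29000 = -58000 cm⁻¹.
High-spin d⁵ would be t2g^3 e_g^2 with 0 pairs; low-spin has 2, so 2 excess pairs cost +2P = +30500 cm⁻¹.
Net CFSE = -58000 + 30500 = -27500 cm⁻¹.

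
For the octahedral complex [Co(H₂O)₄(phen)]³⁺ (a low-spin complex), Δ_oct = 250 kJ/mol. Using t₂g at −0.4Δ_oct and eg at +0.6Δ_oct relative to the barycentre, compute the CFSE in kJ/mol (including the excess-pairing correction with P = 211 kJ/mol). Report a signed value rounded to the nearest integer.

-178

Ligand charges: 4×(+0) from H₂O and 1×(+0) from phen sum to +0; with overall charge +3, Co is +3.
Co³⁺: group 9, so d-count = 9 − 3 = 6.
Electron filling gives t₂g⁶ eg⁰.
The orbital stabilization is -2.4Δ_oct = -2.4 × 250 = -600 kJ/mol.
Relative to high-spin t₂g⁴ eg² (1 paired), the low-spin configuration has 2 additional pairs, contributing +2 × 211 = +422 kJ/mol.
Net CFSE = -600 + 422 = -178 kJ/mol.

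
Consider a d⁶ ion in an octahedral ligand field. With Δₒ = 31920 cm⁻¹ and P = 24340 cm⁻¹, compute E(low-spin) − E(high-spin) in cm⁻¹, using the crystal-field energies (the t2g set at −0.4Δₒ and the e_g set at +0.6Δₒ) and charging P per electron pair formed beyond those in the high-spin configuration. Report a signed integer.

In the high-spin limit (t2g^4 e_g^2) the orbital term is -0.4Δₒ = -12768 cm⁻¹, with no excess pairing.
Low-spin t2g^6 e_g^0 gives -2.4Δₒ = -76608 cm⁻¹, but forming 2 extra pairs costs 2P = 48680 cm⁻¹, so E(LS) = -76608 + 48680 = -27928 cm⁻¹.
The difference is -27928 − (-12768) = -15160 cm⁻¹, so low-spin lies lower.

-15160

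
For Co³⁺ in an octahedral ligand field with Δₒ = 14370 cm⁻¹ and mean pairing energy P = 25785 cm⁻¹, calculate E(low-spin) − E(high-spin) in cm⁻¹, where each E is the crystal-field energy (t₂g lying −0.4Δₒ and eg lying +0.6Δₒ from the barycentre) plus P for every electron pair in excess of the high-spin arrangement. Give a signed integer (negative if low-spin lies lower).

Co is in group 9, so Co³⁺ is d⁶ (9 − 3 = 6).
High-spin d⁶ fills as t₂g⁴ eg² with CFSE 4(−0.4) + 2(+0.6) = -0.4Δₒ = -5748 cm⁻¹.
Low-spin: t₂g⁶ eg⁰, orbital CFSE = -2.4Δₒ = -34488 cm⁻¹; plus 2 excess pairs × P = +51570 cm⁻¹; total 17082 cm⁻¹.
The difference is 17082 − (-5748) = 22830 cm⁻¹, so high-spin lies lower.

22830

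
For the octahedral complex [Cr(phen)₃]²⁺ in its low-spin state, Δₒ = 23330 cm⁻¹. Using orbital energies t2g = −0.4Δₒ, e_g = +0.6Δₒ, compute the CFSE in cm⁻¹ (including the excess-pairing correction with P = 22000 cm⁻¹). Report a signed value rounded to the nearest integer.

phen is neutral, so the +2 overall charge sits on Cr: oxidation state +2.
Cr²⁺: group 6, so d-count = 6 − 2 = 4.
Configuration: t2g^4 e_g^0.
Orbital CFSE = 4(-0.4) + 0(0.6) = -1.6Δₒ = -1.6 × 23330 = -37328 cm⁻¹.
Relative to high-spin t2g^3 e_g^1 (0 paired), the low-spin configuration has 1 additional pair, contributing +1 × 22000 = +22000 cm⁻¹.
Net CFSE = -37328 + 22000 = -15328 cm⁻¹.

-15328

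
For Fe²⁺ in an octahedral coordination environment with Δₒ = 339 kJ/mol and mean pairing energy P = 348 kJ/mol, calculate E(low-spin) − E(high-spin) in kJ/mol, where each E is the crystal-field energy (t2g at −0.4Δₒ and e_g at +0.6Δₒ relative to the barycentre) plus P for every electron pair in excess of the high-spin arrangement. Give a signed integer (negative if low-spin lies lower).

18

Fe is in group 8, so Fe²⁺ is d⁶ (8 − 2 = 6).
High-spin: t2g^4 e_g^2, CFSE = -0.4Δₒ = -136 kJ/mol.
Low-spin: t2g^6 e_g^0, orbital CFSE = -2.4Δₒ = -814 kJ/mol; plus 2 excess pairs × P = +696 kJ/mol; total -118 kJ/mol.
Thus E(LS) − E(HS) = 18 kJ/mol.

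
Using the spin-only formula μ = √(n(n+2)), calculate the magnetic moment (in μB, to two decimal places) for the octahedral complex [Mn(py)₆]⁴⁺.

py is neutral, so the +4 overall charge sits on Mn: oxidation state +4.
Mn sits in group 7; removing 4 electrons leaves Mn⁴⁺ with 7 − 4 = 3 d electrons.
For octahedral d³ the high- and low-spin configurations coincide.
Configuration: t₂g³ eg⁰ → 3 unpaired electrons.
μ(spin-only) = √[3(3+2)] = √15 ≈ 3.87 μB.

3.87 μB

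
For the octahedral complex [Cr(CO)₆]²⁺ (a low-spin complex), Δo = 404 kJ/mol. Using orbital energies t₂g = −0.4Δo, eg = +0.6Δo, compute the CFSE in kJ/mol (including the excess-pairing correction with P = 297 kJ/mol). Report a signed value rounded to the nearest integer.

-349

CO is neutral, so the +2 overall charge sits on Cr: oxidation state +2.
Cr is in group 6, so Cr²⁺ is d⁴ (6 − 2 = 4).
Configuration: t₂g⁴ eg⁰.
CFSE(orbital) = 4×(-0.4Δo) + 0×(0.6Δo) = -1.6Δo; with Δo = 404 kJ/mol that is -646 kJ/mol.
High-spin d⁴ would be t₂g³ eg¹ with 0 pairs; low-spin has 1, so 1 excess pair costs +1P = +297 kJ/mol.
Overall CFSE = -646 + 297 = -349 kJ/mol.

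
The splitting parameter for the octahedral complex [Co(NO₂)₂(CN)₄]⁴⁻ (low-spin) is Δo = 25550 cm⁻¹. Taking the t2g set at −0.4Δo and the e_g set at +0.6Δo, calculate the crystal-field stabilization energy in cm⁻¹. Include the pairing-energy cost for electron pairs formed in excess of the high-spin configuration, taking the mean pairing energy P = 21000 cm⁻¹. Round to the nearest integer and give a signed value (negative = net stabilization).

Ligand charges: 2×(-1) from NO₂⁻ and 4×(-1) from CN⁻ sum to -6; with overall charge -4, Co is +2.
Group 9 minus oxidation state +2 gives a d⁷ configuration for Co²⁺.
The d⁷ electrons fill as t2g^6 e_g^1.
Orbital CFSE = 6(-0.4) + 1(0.6) = -1.8Δo = -1.8 × 25550 = -45990 cm⁻¹.
Pairing penalty: 3 pairs vs 2 in the high-spin reference → 1 extra × P = 21000 cm⁻¹.
Net CFSE = -45990 + 21000 = -24990 cm⁻¹.

-24990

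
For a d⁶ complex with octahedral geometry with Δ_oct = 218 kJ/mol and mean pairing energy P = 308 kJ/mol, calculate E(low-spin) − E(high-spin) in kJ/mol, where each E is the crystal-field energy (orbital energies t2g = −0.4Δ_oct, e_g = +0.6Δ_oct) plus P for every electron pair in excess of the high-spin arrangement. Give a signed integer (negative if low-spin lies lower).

High-spin: t2g^4 e_g^2, CFSE = -0.4Δ_oct = -87 kJ/mol.
Low-spin: t2g^6 e_g^0, orbital CFSE = -2.4Δ_oct = -523 kJ/mol; plus 2 excess pairs × P = +616 kJ/mol; total 93 kJ/mol.
Thus E(LS) − E(HS) = 180 kJ/mol.

180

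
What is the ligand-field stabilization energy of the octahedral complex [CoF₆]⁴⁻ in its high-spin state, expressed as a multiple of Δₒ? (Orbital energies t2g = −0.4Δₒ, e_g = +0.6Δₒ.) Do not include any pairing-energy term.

-0.8 Δₒ

Each F⁻ contributes -1; 6 × (-1) = -6. With overall charge -4, Co is in the +2 oxidation state.
Group 9 minus oxidation state +2 gives a d⁷ configuration for Co²⁺.
Configuration: t2g^5 e_g^2.
CFSE = 5(-0.4Δₒ) + 2(0.6Δₒ) = -2.0Δₒ + 1.2Δₒ = -0.8Δₒ.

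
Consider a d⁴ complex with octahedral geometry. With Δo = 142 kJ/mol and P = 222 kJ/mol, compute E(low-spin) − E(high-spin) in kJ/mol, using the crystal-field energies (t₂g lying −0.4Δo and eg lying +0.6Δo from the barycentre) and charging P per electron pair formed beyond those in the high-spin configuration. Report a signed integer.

High-spin d⁴ fills as t₂g³ eg¹ with CFSE 3(−0.4) + 1(+0.6) = -0.6Δo = -85 kJ/mol.
Low-spin t₂g⁴ eg⁰ gives -1.6Δo = -227 kJ/mol, but forming 1 extra pair costs 1P = 222 kJ/mol, so E(LS) = -227 + 222 = -5 kJ/mol.
Thus E(LS) − E(HS) = 80 kJ/mol.

80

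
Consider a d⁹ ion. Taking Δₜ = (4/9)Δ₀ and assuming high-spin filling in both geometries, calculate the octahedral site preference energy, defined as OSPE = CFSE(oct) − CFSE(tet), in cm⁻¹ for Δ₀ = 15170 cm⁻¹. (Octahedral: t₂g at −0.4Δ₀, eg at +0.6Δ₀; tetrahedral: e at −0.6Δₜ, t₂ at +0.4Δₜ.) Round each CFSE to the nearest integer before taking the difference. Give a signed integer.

-6405

Octahedral high-spin t₂g⁶ eg³: CFSE = -0.6 × 15170 = -9102 cm⁻¹.
Tetrahedral: e⁴ t₂⁵, CFSE = 4(−0.6) + 5(+0.4) = -0.4Δₜ = -0.4 × (4/9) × 15170 = -2697 cm⁻¹.
OSPE = CFSE(oct) − CFSE(tet) = -9102 − (-2697) = -6405 cm⁻¹.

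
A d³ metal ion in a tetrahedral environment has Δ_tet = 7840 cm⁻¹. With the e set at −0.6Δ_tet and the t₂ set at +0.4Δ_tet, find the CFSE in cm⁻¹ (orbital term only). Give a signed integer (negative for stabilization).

With tetrahedral geometry the complex is necessarily high-spin.
Configuration: e² t₂¹.
The orbital stabilization is -0.8Δ_tet = -0.8 × 7840 = -6272 cm⁻¹.

-6272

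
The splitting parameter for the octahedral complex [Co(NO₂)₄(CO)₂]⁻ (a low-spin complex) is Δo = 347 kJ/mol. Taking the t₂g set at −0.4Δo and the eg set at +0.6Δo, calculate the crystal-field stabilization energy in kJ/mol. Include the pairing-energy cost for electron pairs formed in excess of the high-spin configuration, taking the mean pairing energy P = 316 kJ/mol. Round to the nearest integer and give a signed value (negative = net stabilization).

Ligand charges: 4×(-1) from NO₂⁻ and 2×(+0) from CO sum to -4; with overall charge -1, Co is +3.
Co is in group 9, so Co³⁺ is d⁶ (9 − 3 = 6).
Configuration: t₂g⁶ eg⁰.
CFSE(orbital) = 6×(-0.4Δo) + 0×(0.6Δo) = -2.4Δo; with Δo = 347 kJ/mol that is -833 kJ/mol.
Relative to high-spin t₂g⁴ eg² (1 paired), the low-spin configuration has 2 additional pairs, contributing +2 × 316 = +632 kJ/mol.
Combining: -833 + 632 = -201 kJ/mol.

-201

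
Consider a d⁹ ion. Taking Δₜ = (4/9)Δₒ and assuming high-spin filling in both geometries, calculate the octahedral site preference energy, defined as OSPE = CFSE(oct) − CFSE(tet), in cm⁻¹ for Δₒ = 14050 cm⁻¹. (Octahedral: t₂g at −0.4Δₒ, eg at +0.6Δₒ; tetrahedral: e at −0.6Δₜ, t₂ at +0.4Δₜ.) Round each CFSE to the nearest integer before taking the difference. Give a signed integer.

Octahedral high-spin t₂g⁶ eg³: CFSE = -0.6 × 14050 = -8430 cm⁻¹.
Tetrahedral: e⁴ t₂⁵, CFSE = 4(−0.6) + 5(+0.4) = -0.4Δₜ = -0.4 × (4/9) × 14050 = -2498 cm⁻¹.
OSPE = -8430 − (-2498) = -5932 cm⁻¹.

-5932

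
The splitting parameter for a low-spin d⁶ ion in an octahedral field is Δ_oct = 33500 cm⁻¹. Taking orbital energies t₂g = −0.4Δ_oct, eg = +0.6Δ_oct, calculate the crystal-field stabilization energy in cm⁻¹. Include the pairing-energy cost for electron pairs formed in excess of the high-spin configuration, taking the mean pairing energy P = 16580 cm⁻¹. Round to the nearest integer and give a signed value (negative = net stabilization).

Electron filling gives t₂g⁶ eg⁰.
CFSE(orbital) = 6×(-0.4Δ_oct) + 0×(0.6Δ_oct) = -2.4Δ_oct; with Δ_oct = 33500 cm⁻¹ that is -80400 cm⁻¹.
Pairing penalty: 3 pairs vs 1 in the high-spin reference → 2 extra × P = 33160 cm⁻¹.
Combining: -80400 + 33160 = -47240 cm⁻¹.

-47240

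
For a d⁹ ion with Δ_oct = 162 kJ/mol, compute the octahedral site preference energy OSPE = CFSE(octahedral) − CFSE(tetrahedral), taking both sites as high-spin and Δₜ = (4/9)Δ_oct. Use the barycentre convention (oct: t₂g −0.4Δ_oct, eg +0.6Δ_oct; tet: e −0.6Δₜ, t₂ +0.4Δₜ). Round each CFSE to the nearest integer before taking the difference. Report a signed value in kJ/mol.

Octahedral (high-spin): t₂g⁶ eg³, CFSE = 6(−0.4) + 3(+0.6) = -0.6Δ_oct = -0.6 × 162 = -97 kJ/mol.
Tetrahedral: e⁴ t₂⁵, CFSE = 4(−0.6) + 5(+0.4) = -0.4Δₜ = -0.4 × (4/9) × 162 = -29 kJ/mol.
OSPE = -97 − (-29) = -68 kJ/mol.

-68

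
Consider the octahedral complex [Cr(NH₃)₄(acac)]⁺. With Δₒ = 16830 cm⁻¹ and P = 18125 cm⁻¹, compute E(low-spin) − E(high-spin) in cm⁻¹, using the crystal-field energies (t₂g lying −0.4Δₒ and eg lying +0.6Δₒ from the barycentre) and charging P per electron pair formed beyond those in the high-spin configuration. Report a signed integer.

Ligand charges: 4×(+0) from NH₃ and 1×(-1) from acac⁻ sum to -1; with overall charge +1, Cr is +2.
Cr sits in group 6; removing 2 electrons leaves Cr²⁺ with 6 − 2 = 4 d electrons.
High-spin: t₂g³ eg¹, CFSE = -0.6Δₒ = -10098 cm⁻¹.
For low-spin the configuration is t₂g⁴ eg⁰: orbital energy -1.6 × 16830 = -26928 cm⁻¹, and 1 additional pair relative to high-spin adds 18125 cm⁻¹, giving -8803 cm⁻¹.
Thus E(LS) − E(HS) = 1295 cm⁻¹.

1295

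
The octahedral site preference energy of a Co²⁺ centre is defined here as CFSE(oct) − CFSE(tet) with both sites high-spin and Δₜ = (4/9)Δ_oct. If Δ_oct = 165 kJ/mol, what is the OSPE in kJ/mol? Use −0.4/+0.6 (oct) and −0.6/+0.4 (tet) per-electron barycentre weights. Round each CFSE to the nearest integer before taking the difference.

-44

Group 9 minus oxidation state +2 gives a d⁷ configuration for Co²⁺.
Octahedral (high-spin): t₂g⁵ eg², CFSE = 5(−0.4) + 2(+0.6) = -0.8Δ_oct = -0.8 × 165 = -132 kJ/mol.
In a tetrahedral site the filling is e⁴ t₂³: CFSE(tet) = -1.2Δₜ = -1.2 × (4/9)(165) = -88 kJ/mol.
Subtracting, OSPE = -132 − (-88) = -44 kJ/mol.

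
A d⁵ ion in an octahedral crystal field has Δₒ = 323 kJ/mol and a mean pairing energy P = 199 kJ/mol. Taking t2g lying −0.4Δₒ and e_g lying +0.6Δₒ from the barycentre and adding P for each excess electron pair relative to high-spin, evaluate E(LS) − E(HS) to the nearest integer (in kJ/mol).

In the high-spin limit (t2g^3 e_g^2) the orbital term is 0.0Δₒ = 0 kJ/mol, with no excess pairing.
Low-spin t2g^5 e_g^0 gives -2.0Δₒ = -646 kJ/mol, but forming 2 extra pairs costs 2P = 398 kJ/mol, so E(LS) = -646 + 398 = -248 kJ/mol.
The difference is -248 − (0) = -248 kJ/mol, so low-spin lies lower.

-248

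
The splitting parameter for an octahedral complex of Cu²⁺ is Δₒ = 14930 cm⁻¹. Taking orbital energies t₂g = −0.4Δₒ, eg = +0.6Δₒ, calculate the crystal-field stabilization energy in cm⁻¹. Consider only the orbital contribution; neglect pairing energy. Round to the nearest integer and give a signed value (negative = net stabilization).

-8958

Group 11 minus oxidation state +2 gives a d⁹ configuration for Cu²⁺.
Electron filling gives t₂g⁶ eg³.
The orbital stabilization is -0.6Δₒ = -0.6 × 14930 = -8958 cm⁻¹.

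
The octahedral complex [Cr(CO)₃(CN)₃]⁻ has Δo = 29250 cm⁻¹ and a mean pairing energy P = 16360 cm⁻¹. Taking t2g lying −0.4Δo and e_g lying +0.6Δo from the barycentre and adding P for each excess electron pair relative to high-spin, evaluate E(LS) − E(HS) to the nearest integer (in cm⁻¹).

Ligand charges: 3×(+0) from CO and 3×(-1) from CN⁻ sum to -3; with overall charge -1, Cr is +2.
Cr sits in group 6; removing 2 electrons leaves Cr²⁺ with 6 − 2 = 4 d electrons.
High-spin d⁴ fills as t2g^3 e_g^1 with CFSE 3(−0.4) + 1(+0.6) = -0.6Δo = -17550 cm⁻¹.
Low-spin t2g^4 e_g^0 gives -1.6Δo = -46800 cm⁻¹, but forming 1 extra pair costs 1P = 16360 cm⁻¹, so E(LS) = -46800 + 16360 = -30440 cm⁻¹.
E(LS) − E(HS) = -30440 − (-17550) = -12890 cm⁻¹.

-12890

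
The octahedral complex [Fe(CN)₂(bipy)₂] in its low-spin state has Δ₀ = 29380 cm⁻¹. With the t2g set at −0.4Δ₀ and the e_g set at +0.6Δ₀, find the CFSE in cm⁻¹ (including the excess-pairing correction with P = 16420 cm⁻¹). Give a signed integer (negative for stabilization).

-37672

Ligand charges: 2×(-1) from CN⁻ and 2×(+0) from bipy sum to -2; with overall charge +0, Fe is +2.
Fe sits in group 8; removing 2 electrons leaves Fe²⁺ with 8 − 2 = 6 d electrons.
Configuration: t2g^6 e_g^0.
Orbital CFSE = 6(-0.4) + 0(0.6) = -2.4Δ₀ = -2.4 × 29380 = -70512 cm⁻¹.
Relative to high-spin t2g^4 e_g^2 (1 paired), the low-spin configuration has 2 additional pairs, contributing +2 × 16420 = +32840 cm⁻¹.
Overall CFSE = -70512 + 32840 = -37672 cm⁻¹.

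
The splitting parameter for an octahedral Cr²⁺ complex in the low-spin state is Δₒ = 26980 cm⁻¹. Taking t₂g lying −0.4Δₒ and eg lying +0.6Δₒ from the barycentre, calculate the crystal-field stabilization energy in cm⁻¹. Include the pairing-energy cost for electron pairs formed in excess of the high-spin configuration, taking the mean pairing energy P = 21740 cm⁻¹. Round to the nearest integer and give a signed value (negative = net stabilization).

-21428

Cr sits in group 6; removing 2 electrons leaves Cr²⁺ with 6 − 2 = 4 d electrons.
Electron filling gives t₂g⁴ eg⁰.
Orbital CFSE = 4(-0.4) + 0(0.6) = -1.6Δₒ = -1.6 × 26980 = -43168 cm⁻¹.
High-spin d⁴ would be t₂g³ eg¹ with 0 pairs; low-spin has 1, so 1 excess pair costs +1P = +21740 cm⁻¹.
Overall CFSE = -43168 + 21740 = -21428 cm⁻¹.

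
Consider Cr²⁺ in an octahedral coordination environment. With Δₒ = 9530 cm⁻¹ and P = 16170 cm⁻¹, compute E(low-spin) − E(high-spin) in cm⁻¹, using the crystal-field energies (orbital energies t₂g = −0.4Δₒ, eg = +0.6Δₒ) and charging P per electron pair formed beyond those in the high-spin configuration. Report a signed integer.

6640

Cr is in group 6, so Cr²⁺ is d⁴ (6 − 2 = 4).
In the high-spin limit (t₂g³ eg¹) the orbital term is -0.6Δₒ = -5718 cm⁻¹, with no excess pairing.
Low-spin t₂g⁴ eg⁰ gives -1.6Δₒ = -15248 cm⁻¹, but forming 1 extra pair costs 1P = 16170 cm⁻¹, so E(LS) = -15248 + 16170 = 922 cm⁻¹.
The difference is 922 − (-5718) = 6640 cm⁻¹, so high-spin lies lower.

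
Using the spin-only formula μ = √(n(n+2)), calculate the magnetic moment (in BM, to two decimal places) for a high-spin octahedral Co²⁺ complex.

Co sits in group 9; removing 2 electrons leaves Co²⁺ with 9 − 2 = 7 d electrons.
Configuration: t₂g⁵ eg² → 3 unpaired electrons.
μ(spin-only) = √[3(3+2)] = √15 ≈ 3.87 BM.

3.87 BM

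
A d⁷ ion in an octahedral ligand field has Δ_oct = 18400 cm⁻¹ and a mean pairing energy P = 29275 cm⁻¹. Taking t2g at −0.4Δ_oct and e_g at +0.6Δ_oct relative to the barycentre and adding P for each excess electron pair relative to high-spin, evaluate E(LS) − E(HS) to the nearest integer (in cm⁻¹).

High-spin d⁷ fills as t2g^5 e_g^2 with CFSE 5(−0.4) + 2(+0.6) = -0.8Δ_oct = -14720 cm⁻¹.
For low-spin the configuration is t2g^6 e_g^1: orbital energy -1.8 × 18400 = -33120 cm⁻¹, and 1 additional pair relative to high-spin adds 29275 cm⁻¹, giving -3845 cm⁻¹.
The difference is -3845 − (-14720) = 10875 cm⁻¹, so high-spin lies lower.

10875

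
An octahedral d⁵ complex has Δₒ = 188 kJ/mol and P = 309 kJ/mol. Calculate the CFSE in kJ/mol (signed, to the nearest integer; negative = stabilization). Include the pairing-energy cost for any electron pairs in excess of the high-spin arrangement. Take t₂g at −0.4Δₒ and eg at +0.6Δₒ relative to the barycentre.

0

Since Δₒ = 188 kJ/mol < P = 309 kJ/mol, the complex adopts the high-spin configuration.
Filling d⁵ accordingly: t₂g³ eg².
Orbital CFSE = 0.0Δₒ = 0.0 × 188 = 0 kJ/mol.
High-spin has no excess pairs, so no pairing correction applies.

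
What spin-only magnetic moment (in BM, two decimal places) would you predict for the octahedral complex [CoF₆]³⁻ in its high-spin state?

Each F⁻ contributes -1; 6 × (-1) = -6. With overall charge -3, Co is in the +3 oxidation state.
Co³⁺: group 9, so d-count = 9 − 3 = 6.
Configuration: t₂g⁴ eg² → 4 unpaired electrons.
μ(spin-only) = √[4(4+2)] = √24 ≈ 4.90 BM.

4.90 BM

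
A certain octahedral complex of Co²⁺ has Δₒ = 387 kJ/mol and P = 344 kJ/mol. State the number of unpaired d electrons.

1

Co sits in group 9; removing 2 electrons leaves Co²⁺ with 9 − 2 = 7 d electrons.
Here Δₒ > P (387 > 344), so the low-spin state is favoured.
Filling d⁷ accordingly: t₂g⁶ eg¹.
Unpaired electrons: 1.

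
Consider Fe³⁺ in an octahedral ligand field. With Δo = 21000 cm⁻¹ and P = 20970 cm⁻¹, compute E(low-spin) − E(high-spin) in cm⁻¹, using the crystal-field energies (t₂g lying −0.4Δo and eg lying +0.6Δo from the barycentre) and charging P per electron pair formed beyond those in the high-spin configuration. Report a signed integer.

-60

Fe³⁺: group 8, so d-count = 8 − 3 = 5.
High-spin d⁵ fills as t₂g³ eg² with CFSE 3(−0.4) + 2(+0.6) = 0.0Δo = 0 cm⁻¹.
For low-spin the configuration is t₂g⁵ eg⁰: orbital energy -2.0 × 21000 = -42000 cm⁻¹, and 2 additional pairs relative to high-spin add 41940 cm⁻¹, giving -60 cm⁻¹.
Thus E(LS) − E(HS) = -60 cm⁻¹.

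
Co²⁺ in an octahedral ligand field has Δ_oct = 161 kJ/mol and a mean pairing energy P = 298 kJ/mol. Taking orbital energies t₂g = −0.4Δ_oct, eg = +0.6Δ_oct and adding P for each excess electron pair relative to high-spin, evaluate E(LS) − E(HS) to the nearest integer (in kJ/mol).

Co sits in group 9; removing 2 electrons leaves Co²⁺ with 9 − 2 = 7 d electrons.
In the high-spin limit (t₂g⁵ eg²) the orbital term is -0.8Δ_oct = -129 kJ/mol, with no excess pairing.
For low-spin the configuration is t₂g⁶ eg¹: orbital energy -1.8 × 161 = -290 kJ/mol, and 1 additional pair relative to high-spin adds 298 kJ/mol, giving 8 kJ/mol.
Thus E(LS) − E(HS) = 137 kJ/mol.

137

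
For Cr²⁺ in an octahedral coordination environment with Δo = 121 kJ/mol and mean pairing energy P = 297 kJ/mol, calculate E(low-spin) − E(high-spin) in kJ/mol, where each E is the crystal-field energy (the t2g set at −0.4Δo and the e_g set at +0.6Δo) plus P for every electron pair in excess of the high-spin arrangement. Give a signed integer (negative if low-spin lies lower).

176

Cr is in group 6, so Cr²⁺ is d⁴ (6 − 2 = 4).
High-spin: t2g^3 e_g^1, CFSE = -0.6Δo = -73 kJ/mol.
For low-spin the configuration is t2g^4 e_g^0: orbital energy -1.6 × 121 = -194 kJ/mol, and 1 additional pair relative to high-spin adds 297 kJ/mol, giving 103 kJ/mol.
The difference is 103 − (-73) = 176 kJ/mol, so high-spin lies lower.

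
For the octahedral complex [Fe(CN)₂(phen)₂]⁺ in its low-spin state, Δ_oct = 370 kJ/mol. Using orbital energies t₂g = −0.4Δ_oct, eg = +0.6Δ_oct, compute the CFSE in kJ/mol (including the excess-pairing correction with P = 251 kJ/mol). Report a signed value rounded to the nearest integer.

Ligand charges: 2×(-1) from CN⁻ and 2×(+0) from phen sum to -2; with overall charge +1, Fe is +3.
Fe is in group 8, so Fe³⁺ is d⁵ (8 − 3 = 5).
Electron filling gives t₂g⁵ eg⁰.
Orbital CFSE = 5(-0.4) + 0(0.6) = -2.0Δ_oct = -2.0 × 370 = -740 kJ/mol.
Pairing penalty: 2 pairs vs 0 in the high-spin reference → 2 extra × P = 502 kJ/mol.
Net CFSE = -740 + 502 = -238 kJ/mol.

-238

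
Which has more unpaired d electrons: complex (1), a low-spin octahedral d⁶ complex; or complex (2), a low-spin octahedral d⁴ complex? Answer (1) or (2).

(1): t2g^6 e_g^0 → 0 unpaired.
(2): t2g^4 e_g^0 → 2 unpaired.
So (2) has more unpaired electrons.

(2)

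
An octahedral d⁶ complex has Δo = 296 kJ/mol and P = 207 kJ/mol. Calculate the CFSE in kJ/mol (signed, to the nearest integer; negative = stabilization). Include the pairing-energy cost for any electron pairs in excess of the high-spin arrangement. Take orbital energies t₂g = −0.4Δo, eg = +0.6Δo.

Here Δo > P (296 > 207), so the low-spin state is favoured.
Configuration: t₂g⁶ eg⁰.
Orbital CFSE = -2.4Δo = -2.4 × 296 = -710 kJ/mol.
Excess pairs vs high-spin: 3 − 1 = 2; pairing cost = +414 kJ/mol.
Net CFSE = -710 + 414 = -296 kJ/mol.

-296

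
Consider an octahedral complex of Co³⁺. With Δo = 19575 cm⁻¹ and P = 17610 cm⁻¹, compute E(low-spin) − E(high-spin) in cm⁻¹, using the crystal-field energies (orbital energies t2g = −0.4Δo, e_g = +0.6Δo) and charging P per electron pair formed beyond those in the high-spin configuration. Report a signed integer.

-3930

Group 9 minus oxidation state +3 gives a d⁶ configuration for Co³⁺.
High-spin d⁶ fills as t2g^4 e_g^2 with CFSE 4(−0.4) + 2(+0.6) = -0.4Δo = -7830 cm⁻¹.
For low-spin the configuration is t2g^6 e_g^0: orbital energy -2.4 × 19575 = -46980 cm⁻¹, and 2 additional pairs relative to high-spin add 35220 cm⁻¹, giving -11760 cm⁻¹.
Thus E(LS) − E(HS) = -3930 cm⁻¹.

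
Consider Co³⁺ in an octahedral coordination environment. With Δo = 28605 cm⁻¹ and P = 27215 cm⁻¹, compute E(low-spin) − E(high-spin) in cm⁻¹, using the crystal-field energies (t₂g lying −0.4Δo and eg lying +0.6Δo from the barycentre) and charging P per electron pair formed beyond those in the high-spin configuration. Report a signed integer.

-2780

Co³⁺: group 9, so d-count = 9 − 3 = 6.
High-spin: t₂g⁴ eg², CFSE = -0.4Δo = -11442 cm⁻¹.
Low-spin: t₂g⁶ eg⁰, orbital CFSE = -2.4Δo = -68652 cm⁻¹; plus 2 excess pairs × P = +54430 cm⁻¹; total -14222 cm⁻¹.
Thus E(LS) − E(HS) = -2780 cm⁻¹.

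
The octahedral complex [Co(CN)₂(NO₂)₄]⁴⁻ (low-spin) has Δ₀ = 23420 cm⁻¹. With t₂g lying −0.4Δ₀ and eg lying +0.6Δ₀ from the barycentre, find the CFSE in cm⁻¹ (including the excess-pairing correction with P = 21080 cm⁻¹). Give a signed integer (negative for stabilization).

-21076

Ligand charges: 2×(-1) from CN⁻ and 4×(-1) from NO₂⁻ sum to -6; with overall charge -4, Co is +2.
Co sits in group 9; removing 2 electrons leaves Co²⁺ with 9 − 2 = 7 d electrons.
The d⁷ electrons fill as t₂g⁶ eg¹.
Orbital CFSE = 6(-0.4) + 1(0.6) = -1.8Δ₀ = -1.8 × 23420 = -42156 cm⁻¹.
Pairing penalty: 3 pairs vs 2 in the high-spin reference → 1 extra × P = 21080 cm⁻¹.
Combining: -42156 + 21080 = -21076 cm⁻¹.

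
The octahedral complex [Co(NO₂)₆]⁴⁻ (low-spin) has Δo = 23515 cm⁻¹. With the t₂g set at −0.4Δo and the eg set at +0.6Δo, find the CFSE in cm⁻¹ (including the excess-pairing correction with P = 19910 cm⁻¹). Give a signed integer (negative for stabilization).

-22417

Each NO₂⁻ contributes -1; 6 × (-1) = -6. With overall charge -4, Co is in the +2 oxidation state.
Co sits in group 9; removing 2 electrons leaves Co²⁺ with 9 − 2 = 7 d electrons.
Electron filling gives t₂g⁶ eg¹.
CFSE(orbital) = 6×(-0.4Δo) + 1×(0.6Δo) = -1.8Δo; with Δo = 23515 cm⁻¹ that is -42327 cm⁻¹.
Relative to high-spin t₂g⁵ eg² (2 paired), the low-spin configuration has 1 additional pair, contributing +1 × 19910 = +19910 cm⁻¹.
Combining: -42327 + 19910 = -22417 cm⁻¹.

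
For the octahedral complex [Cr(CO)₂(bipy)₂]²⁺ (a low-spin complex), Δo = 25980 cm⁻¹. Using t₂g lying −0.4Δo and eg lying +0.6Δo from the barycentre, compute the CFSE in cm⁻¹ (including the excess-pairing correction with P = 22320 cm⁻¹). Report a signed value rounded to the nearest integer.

Ligand charges: 2×(+0) from CO and 2×(+0) from bipy sum to +0; with overall charge +2, Cr is +2.
Cr sits in group 6; removing 2 electrons leaves Cr²⁺ with 6 − 2 = 4 d electrons.
Electron filling gives t₂g⁴ eg⁰.
CFSE(orbital) = 4×(-0.4Δo) + 0×(0.6Δo) = -1.6Δo; with Δo = 25980 cm⁻¹ that is -41568 cm⁻¹.
Pairing penalty: 1 pair vs 0 in the high-spin reference → 1 extra × P = 22320 cm⁻¹.
Net CFSE = -41568 + 22320 = -19248 cm⁻¹.

-19248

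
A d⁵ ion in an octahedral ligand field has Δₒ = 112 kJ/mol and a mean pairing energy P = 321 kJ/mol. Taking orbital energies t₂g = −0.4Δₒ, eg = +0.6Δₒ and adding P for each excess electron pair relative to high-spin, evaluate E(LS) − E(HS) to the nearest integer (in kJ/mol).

418

In the high-spin limit (t₂g³ eg²) the orbital term is 0.0Δₒ = 0 kJ/mol, with no excess pairing.
For low-spin the configuration is t₂g⁵ eg⁰: orbital energy -2.0 × 112 = -224 kJ/mol, and 2 additional pairs relative to high-spin add 642 kJ/mol, giving 418 kJ/mol.
E(LS) − E(HS) = 418 − (0) = 418 kJ/mol.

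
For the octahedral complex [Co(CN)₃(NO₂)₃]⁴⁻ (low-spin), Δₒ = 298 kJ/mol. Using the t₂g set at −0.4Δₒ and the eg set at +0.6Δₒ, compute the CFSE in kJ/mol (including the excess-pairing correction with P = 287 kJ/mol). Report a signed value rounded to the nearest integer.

-249

Ligand charges: 3×(-1) from CN⁻ and 3×(-1) from NO₂⁻ sum to -6; with overall charge -4, Co is +2.
Group 9 minus oxidation state +2 gives a d⁷ configuration for Co²⁺.
The d⁷ electrons fill as t₂g⁶ eg¹.
The orbital stabilization is -1.8Δₒ = -1.8 × 298 = -536 kJ/mol.
Relative to high-spin t₂g⁵ eg² (2 paired), the low-spin configuration has 1 additional pair, contributing +1 × 287 = +287 kJ/mol.
Overall CFSE = -536 + 287 = -249 kJ/mol.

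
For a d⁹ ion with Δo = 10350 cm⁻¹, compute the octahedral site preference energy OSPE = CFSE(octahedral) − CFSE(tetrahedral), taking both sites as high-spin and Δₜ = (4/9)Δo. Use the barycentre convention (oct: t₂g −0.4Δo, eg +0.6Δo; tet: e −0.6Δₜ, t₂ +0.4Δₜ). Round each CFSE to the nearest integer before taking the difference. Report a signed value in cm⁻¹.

-4370

Octahedral (high-spin): t₂g⁶ eg³, CFSE = 6(−0.4) + 3(+0.6) = -0.6Δo = -0.6 × 10350 = -6210 cm⁻¹.
Tetrahedral: e⁴ t₂⁵, CFSE = 4(−0.6) + 5(+0.4) = -0.4Δₜ = -0.4 × (4/9) × 10350 = -1840 cm⁻¹.
Subtracting, OSPE = -6210 − (-1840) = -4370 cm⁻¹.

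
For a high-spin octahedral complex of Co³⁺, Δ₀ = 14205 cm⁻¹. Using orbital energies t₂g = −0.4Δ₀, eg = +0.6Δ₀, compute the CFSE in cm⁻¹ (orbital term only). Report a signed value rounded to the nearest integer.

Co is in group 9, so Co³⁺ is d⁶ (9 − 3 = 6).
Configuration: t₂g⁴ eg².
The orbital stabilization is -0.4Δ₀ = -0.4 × 14205 = -5682 cm⁻¹.

-5682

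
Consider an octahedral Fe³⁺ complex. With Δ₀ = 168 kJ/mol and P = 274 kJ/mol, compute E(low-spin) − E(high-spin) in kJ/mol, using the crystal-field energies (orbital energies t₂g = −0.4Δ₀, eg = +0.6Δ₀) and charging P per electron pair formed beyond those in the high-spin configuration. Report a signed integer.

Group 8 minus oxidation state +3 gives a d⁵ configuration for Fe³⁺.
High-spin: t₂g³ eg², CFSE = 0.0Δ₀ = 0 kJ/mol.
Low-spin: t₂g⁵ eg⁰, orbital CFSE = -2.0Δ₀ = -336 kJ/mol; plus 2 excess pairs × P = +548 kJ/mol; total 212 kJ/mol.
E(LS) − E(HS) = 212 − (0) = 212 kJ/mol.

212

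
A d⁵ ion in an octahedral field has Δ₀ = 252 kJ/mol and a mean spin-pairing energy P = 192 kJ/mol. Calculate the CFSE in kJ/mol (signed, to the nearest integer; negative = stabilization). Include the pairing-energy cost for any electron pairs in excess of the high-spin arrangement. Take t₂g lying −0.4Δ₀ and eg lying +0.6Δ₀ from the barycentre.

-120

Here Δ₀ > P (252 > 192), so the low-spin state is favoured.
That gives t₂g⁵ eg⁰.
Orbital CFSE = -2.0Δ₀ = -2.0 × 252 = -504 kJ/mol.
Excess pairs vs high-spin: 2 − 0 = 2; pairing cost = +384 kJ/mol.
Net CFSE = -504 + 384 = -120 kJ/mol.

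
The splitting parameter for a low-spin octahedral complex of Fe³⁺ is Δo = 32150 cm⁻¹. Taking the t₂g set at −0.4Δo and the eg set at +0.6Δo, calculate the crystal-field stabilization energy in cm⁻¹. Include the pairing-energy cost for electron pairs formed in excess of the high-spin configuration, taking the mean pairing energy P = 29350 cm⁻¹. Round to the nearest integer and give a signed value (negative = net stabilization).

Fe sits in group 8; removing 3 electrons leaves Fe³⁺ with 8 − 3 = 5 d electrons.
The d⁵ electrons fill as t₂g⁵ eg⁰.
The orbital stabilization is -2.0Δo = -2.0 × 32150 = -64300 cm⁻¹.
Relative to high-spin t₂g³ eg² (0 paired), the low-spin configuration has 2 additional pairs, contributing +2 × 29350 = +58700 cm⁻¹.
Combining: -64300 + 58700 = -5600 cm⁻¹.

-5600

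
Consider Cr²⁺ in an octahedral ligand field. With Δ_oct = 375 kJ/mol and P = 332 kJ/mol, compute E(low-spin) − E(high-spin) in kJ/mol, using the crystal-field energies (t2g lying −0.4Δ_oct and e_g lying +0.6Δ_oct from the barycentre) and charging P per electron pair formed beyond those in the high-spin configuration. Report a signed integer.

Cr sits in group 6; removing 2 electrons leaves Cr²⁺ with 6 − 2 = 4 d electrons.
High-spin d⁴ fills as t2g^3 e_g^1 with CFSE 3(−0.4) + 1(+0.6) = -0.6Δ_oct = -225 kJ/mol.
For low-spin the configuration is t2g^4 e_g^0: orbital energy -1.6 × 375 = -600 kJ/mol, and 1 additional pair relative to high-spin adds 332 kJ/mol, giving -268 kJ/mol.
E(LS) − E(HS) = -268 − (-225) = -43 kJ/mol.

-43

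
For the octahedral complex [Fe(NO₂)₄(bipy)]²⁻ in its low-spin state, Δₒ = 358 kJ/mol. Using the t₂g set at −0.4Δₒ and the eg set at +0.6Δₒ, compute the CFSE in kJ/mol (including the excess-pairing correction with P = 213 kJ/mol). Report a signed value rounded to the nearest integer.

-433

Ligand charges: 4×(-1) from NO₂⁻ and 1×(+0) from bipy sum to -4; with overall charge -2, Fe is +2.
Group 8 minus oxidation state +2 gives a d⁶ configuration for Fe²⁺.
Configuration: t₂g⁶ eg⁰.
The orbital stabilization is -2.4Δₒ = -2.4 × 358 = -859 kJ/mol.
Relative to high-spin t₂g⁴ eg² (1 paired), the low-spin configuration has 2 additional pairs, contributing +2 × 213 = +426 kJ/mol.
Combining: -859 + 426 = -433 kJ/mol.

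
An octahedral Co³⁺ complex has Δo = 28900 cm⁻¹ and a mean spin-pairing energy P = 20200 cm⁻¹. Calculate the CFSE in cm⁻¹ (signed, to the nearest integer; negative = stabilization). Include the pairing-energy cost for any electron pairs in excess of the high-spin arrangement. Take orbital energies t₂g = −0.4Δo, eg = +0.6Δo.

-28960

Group 9 minus oxidation state +3 gives a d⁶ configuration for Co³⁺.
Since Δo = 28900 cm⁻¹ > P = 20200 cm⁻¹, the complex adopts the low-spin configuration.
That gives t₂g⁶ eg⁰.
Orbital CFSE = -2.4Δo = -2.4 × 28900 = -69360 cm⁻¹.
Excess pairs vs high-spin: 3 − 1 = 2; pairing cost = +40400 cm⁻¹.
Net CFSE = -69360 + 40400 = -28960 cm⁻¹.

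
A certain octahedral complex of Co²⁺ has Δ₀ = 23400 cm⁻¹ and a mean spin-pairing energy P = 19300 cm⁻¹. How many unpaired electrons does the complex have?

Group 9 minus oxidation state +2 gives a d⁷ configuration for Co²⁺.
Since Δ₀ = 23400 cm⁻¹ > P = 19300 cm⁻¹, the complex adopts the low-spin configuration.
That gives t2g^6 e_g^1.
Unpaired electrons: 1.

1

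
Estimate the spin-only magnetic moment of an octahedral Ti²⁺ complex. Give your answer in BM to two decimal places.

2.83 BM

Ti sits in group 4; removing 2 electrons leaves Ti²⁺ with 4 − 2 = 2 d electrons.
Configuration: t₂g² eg⁰ → 2 unpaired electrons.
μ(spin-only) = √[2(2+2)] = √8 ≈ 2.83 BM.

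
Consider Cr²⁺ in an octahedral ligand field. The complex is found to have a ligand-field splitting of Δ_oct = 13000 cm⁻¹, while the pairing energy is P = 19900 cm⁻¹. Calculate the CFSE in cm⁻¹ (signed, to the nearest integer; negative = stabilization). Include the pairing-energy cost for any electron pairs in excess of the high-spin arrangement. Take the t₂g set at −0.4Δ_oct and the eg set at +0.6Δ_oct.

-7800

Group 6 minus oxidation state +2 gives a d⁴ configuration for Cr²⁺.
Since Δ_oct = 13000 cm⁻¹ < P = 19900 cm⁻¹, the complex adopts the high-spin configuration.
Configuration: t₂g³ eg¹.
Orbital CFSE = -0.6Δ_oct = -0.6 × 13000 = -7800 cm⁻¹.
High-spin has no excess pairs, so no pairing correction applies.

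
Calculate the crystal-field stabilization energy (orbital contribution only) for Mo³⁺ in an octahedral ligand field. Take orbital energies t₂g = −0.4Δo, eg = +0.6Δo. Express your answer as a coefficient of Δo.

Mo sits in group 6; removing 3 electrons leaves Mo³⁺ with 6 − 3 = 3 d electrons.
Configuration: t₂g³ eg⁰.
CFSE = 3(-0.4Δo) + 0(0.6Δo) = -1.2Δo + 0.0Δo = -1.2Δo.

-1.2 Δo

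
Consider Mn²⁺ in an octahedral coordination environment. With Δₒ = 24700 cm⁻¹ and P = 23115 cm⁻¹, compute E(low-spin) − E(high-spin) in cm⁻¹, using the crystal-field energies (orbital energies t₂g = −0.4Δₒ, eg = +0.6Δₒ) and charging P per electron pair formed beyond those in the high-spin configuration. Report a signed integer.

Mn sits in group 7; removing 2 electrons leaves Mn²⁺ with 7 − 2 = 5 d electrons.
High-spin d⁵ fills as t₂g³ eg² with CFSE 3(−0.4) + 2(+0.6) = 0.0Δₒ = 0 cm⁻¹.
For low-spin the configuration is t₂g⁵ eg⁰: orbital energy -2.0 × 24700 = -49400 cm⁻¹, and 2 additional pairs relative to high-spin add 46230 cm⁻¹, giving -3170 cm⁻¹.
Thus E(LS) − E(HS) = -3170 cm⁻¹.

-3170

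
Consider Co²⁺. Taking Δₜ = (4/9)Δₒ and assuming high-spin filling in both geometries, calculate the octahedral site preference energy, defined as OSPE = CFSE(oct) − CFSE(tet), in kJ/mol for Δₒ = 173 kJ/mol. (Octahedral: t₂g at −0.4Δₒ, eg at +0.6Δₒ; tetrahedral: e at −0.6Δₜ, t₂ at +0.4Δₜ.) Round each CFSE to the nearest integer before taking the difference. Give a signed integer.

Co is in group 9, so Co²⁺ is d⁷ (9 − 2 = 7).
In an octahedral site d⁷ (HS) is t₂g⁵ eg², giving CFSE(oct) = -0.8Δₒ = -138 kJ/mol.
Tetrahedral: e⁴ t₂³, CFSE = 4(−0.6) + 3(+0.4) = -1.2Δₜ = -1.2 × (4/9) × 173 = -92 kJ/mol.
OSPE = CFSE(oct) − CFSE(tet) = -138 − (-92) = -46 kJ/mol.

-46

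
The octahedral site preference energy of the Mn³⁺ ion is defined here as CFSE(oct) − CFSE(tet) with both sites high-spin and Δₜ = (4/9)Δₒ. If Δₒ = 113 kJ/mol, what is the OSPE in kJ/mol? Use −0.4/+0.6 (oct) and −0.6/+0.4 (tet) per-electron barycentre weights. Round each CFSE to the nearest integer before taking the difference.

Group 7 minus oxidation state +3 gives a d⁴ configuration for Mn³⁺.
Octahedral (high-spin): t₂g³ eg¹, CFSE = 3(−0.4) + 1(+0.6) = -0.6Δₒ = -0.6 × 113 = -68 kJ/mol.
Tetrahedral e² t₂² gives -0.4Δₜ = -0.4 × (4/9) × 113 = -20 kJ/mol.
OSPE = -68 − (-20) = -48 kJ/mol.

-48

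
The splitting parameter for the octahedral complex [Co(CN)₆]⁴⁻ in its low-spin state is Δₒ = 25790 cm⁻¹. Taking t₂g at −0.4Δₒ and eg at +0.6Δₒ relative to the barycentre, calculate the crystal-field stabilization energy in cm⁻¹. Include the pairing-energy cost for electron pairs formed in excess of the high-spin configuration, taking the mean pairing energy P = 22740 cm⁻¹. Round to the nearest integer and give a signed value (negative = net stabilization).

Each CN⁻ contributes -1; 6 × (-1) = -6. With overall charge -4, Co is in the +2 oxidation state.
Co sits in group 9; removing 2 electrons leaves Co²⁺ with 9 − 2 = 7 d electrons.
Configuration: t₂g⁶ eg¹.
The orbital stabilization is -1.8Δₒ = -1.8 × 25790 = -46422 cm⁻¹.
High-spin d⁷ would be t₂g⁵ eg² with 2 pairs; low-spin has 3, so 1 excess pair costs +1P = +22740 cm⁻¹.
Net CFSE = -46422 + 22740 = -23682 cm⁻¹.

-23682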